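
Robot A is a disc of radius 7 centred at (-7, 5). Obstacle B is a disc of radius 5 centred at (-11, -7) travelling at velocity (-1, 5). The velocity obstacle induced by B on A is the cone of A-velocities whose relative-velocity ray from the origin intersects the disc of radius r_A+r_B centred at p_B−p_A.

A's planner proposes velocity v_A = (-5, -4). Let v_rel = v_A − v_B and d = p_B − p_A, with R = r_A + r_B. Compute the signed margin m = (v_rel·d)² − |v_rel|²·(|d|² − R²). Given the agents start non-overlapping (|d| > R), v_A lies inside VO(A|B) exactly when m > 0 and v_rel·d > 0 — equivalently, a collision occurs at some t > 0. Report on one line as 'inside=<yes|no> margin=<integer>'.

d = (-4, -12),  |d|² = 160;  R = 7+5 = 12,  c = 160−12² = 16
v_rel = (-4, -9),  |v_rel|² = 97;  v_rel·d = (-4)·(-4) + (-9)·(-12) = 124
97·t² − 248·t + 16 = 0  ⇒  m = 124² − 97·16 = 13824
m = 13824 > 0,  v_rel·d = 124 > 0  ⇒  inside

inside=yes margin=13824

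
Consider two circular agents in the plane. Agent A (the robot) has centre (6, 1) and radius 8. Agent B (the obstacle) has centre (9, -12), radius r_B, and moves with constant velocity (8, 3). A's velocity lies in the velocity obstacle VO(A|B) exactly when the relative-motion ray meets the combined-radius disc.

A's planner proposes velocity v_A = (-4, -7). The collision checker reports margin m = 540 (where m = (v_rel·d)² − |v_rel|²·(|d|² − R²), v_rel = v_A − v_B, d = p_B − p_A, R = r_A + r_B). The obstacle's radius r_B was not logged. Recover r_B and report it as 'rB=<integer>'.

m = 540
d = (3, -13);  v_rel = (-12, -10),  |v_rel|² = 244
v_rel×d = (-12)·(-13) − (-10)·(3) = 186
since m = R²·244 − 186²:  R² = (34596 + 540) / 244 = 144
R = √144 = 12  ⇒  r_B = 12 − 8 = 4

rB=4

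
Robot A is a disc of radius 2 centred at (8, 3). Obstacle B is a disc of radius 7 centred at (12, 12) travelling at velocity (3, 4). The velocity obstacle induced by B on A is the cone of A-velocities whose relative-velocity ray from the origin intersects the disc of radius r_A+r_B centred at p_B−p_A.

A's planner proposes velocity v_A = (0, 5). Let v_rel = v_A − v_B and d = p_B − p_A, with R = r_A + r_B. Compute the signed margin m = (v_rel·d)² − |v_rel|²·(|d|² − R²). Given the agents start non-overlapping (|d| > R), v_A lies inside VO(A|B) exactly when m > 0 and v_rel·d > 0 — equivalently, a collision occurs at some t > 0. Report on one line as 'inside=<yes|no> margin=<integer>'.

d = (4, 9),  |d|² = 97;  R = 2+7 = 9,  c = 97−9² = 16
v_rel = (-3, 1),  |v_rel|² = 10;  v_rel·d = (-3)·(4) + (1)·(9) = -3
10·t² + 6·t + 16 = 0  ⇒  m = (-3)² − 10·16 = -151
m = -151 < 0,  v_rel·d = -3 < 0  ⇒  outside

inside=no margin=-151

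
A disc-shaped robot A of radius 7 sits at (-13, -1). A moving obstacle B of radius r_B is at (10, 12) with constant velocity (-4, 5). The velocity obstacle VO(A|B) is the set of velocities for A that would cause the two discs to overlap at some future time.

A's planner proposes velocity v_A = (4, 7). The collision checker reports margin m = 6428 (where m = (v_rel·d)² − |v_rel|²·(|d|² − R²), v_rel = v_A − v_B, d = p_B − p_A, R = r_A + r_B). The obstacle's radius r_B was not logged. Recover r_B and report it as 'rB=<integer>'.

m = 6428
d = (23, 13);  v_rel = (8, 2),  |v_rel|² = 68
v_rel×d = (8)·(13) − (2)·(23) = 58
since m = R²·68 − 58²:  R² = (3364 + 6428) / 68 = 144
R = √144 = 12  ⇒  r_B = 12 − 7 = 5

rB=5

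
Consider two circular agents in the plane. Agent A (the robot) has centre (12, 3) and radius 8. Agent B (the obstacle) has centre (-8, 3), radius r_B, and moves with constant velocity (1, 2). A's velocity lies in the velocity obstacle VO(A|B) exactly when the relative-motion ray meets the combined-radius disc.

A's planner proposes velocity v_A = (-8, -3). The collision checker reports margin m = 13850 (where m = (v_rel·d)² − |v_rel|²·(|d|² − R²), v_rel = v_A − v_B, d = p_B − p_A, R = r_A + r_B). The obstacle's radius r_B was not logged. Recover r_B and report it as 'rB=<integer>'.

m = 13850
d = (-20, 0);  v_rel = (-9, -5),  |v_rel|² = 106
v_rel×d = (-9)·(0) − (-5)·(-20) = -100
since m = R²·106 − (-100)²:  R² = (10000 + 13850) / 106 = 225
R = √225 = 15  ⇒  r_B = 15 − 8 = 7

rB=7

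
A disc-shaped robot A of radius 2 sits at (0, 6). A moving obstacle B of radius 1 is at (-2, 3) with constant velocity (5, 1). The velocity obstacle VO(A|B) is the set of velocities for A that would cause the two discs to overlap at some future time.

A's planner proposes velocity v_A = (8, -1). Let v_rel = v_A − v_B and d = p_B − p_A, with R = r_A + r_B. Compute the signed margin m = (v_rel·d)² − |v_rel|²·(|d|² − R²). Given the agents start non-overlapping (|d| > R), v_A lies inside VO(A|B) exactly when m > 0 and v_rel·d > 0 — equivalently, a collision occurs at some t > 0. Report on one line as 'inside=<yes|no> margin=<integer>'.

d = (-2, -3),  |d|² = 13;  R = 2+1 = 3,  c = 13−3² = 4
v_rel = (3, -2),  |v_rel|² = 13;  v_rel·d = (3)·(-2) + (-2)·(-3) = 0
13·t² − 0·t + 4 = 0  ⇒  m = 0² − 13·4 = -52
m = -52 < 0,  v_rel·d = 0 = 0  ⇒  outside

inside=no margin=-52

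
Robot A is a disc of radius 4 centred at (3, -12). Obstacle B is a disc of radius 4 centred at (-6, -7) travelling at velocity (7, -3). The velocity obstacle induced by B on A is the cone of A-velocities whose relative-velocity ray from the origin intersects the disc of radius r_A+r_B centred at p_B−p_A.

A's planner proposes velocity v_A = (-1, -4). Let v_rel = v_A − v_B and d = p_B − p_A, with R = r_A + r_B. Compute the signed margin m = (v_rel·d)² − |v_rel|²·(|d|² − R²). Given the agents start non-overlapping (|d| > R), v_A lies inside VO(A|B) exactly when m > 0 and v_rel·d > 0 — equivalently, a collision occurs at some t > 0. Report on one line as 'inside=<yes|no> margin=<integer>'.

d = (-9, 5),  |d|² = 106;  R = 4+4 = 8,  c = 106−8² = 42
v_rel = (-8, -1),  |v_rel|² = 65;  v_rel·d = (-8)·(-9) + (-1)·(5) = 67
65·t² − 134·t + 42 = 0  ⇒  m = 67² − 65·42 = 1759
m = 1759 > 0,  v_rel·d = 67 > 0  ⇒  inside

inside=yes margin=1759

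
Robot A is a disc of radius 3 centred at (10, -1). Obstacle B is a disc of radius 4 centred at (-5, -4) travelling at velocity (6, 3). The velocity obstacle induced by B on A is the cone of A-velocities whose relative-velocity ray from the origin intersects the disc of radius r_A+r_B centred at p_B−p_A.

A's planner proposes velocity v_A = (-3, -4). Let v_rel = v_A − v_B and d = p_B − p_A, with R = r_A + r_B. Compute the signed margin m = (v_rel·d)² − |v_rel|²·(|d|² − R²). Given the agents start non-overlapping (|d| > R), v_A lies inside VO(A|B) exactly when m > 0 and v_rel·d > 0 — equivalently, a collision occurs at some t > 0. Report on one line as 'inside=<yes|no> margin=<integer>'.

d = (-15, -3),  |d|² = 234;  R = 3+4 = 7,  c = 234−7² = 185
v_rel = (-9, -7),  |v_rel|² = 130;  v_rel·d = (-9)·(-15) + (-7)·(-3) = 156
130·t² − 312·t + 185 = 0  ⇒  m = 156² − 130·185 = 286
m = 286 > 0,  v_rel·d = 156 > 0  ⇒  inside

inside=yes margin=286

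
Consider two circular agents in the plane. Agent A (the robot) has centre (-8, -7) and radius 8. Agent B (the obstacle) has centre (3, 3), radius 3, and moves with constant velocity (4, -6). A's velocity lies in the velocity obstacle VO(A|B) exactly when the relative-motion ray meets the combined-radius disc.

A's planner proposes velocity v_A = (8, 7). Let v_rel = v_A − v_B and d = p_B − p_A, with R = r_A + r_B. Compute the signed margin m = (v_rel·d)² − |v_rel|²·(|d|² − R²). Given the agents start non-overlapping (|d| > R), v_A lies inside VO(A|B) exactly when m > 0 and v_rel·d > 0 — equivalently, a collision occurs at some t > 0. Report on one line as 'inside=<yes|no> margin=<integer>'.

d = (11, 10),  |d|² = 221;  R = 8+3 = 11,  c = 221−11² = 100
v_rel = (4, 13),  |v_rel|² = 185;  v_rel·d = (4)·(11) + (13)·(10) = 174
185·t² − 348·t + 100 = 0  ⇒  m = 174² − 185·100 = 11776
m = 11776 > 0,  v_rel·d = 174 > 0  ⇒  inside

inside=yes margin=11776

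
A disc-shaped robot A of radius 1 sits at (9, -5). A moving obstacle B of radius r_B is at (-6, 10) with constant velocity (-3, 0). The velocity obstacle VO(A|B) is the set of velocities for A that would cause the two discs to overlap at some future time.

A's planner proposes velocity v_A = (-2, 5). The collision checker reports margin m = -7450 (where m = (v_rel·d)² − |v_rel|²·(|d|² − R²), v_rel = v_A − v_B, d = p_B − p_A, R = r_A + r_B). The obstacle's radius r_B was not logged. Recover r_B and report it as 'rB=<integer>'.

m = -7450
d = (-15, 15);  v_rel = (1, 5),  |v_rel|² = 26
v_rel×d = (1)·(15) − (5)·(-15) = 90
since m = R²·26 − 90²:  R² = (8100 + -7450) / 26 = 25
R = √25 = 5  ⇒  r_B = 5 − 1 = 4

rB=4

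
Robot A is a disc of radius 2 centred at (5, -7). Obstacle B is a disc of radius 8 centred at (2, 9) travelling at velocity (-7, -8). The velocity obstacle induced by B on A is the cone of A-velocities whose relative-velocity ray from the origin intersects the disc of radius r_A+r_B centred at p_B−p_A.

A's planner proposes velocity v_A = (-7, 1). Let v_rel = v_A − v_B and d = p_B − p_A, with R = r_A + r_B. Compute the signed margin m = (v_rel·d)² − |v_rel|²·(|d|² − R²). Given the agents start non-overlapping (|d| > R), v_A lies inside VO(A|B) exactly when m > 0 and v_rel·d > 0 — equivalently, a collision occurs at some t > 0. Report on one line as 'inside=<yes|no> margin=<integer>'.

d = (-3, 16),  |d|² = 265;  R = 2+8 = 10,  c = 265−10² = 165
v_rel = (0, 9),  |v_rel|² = 81;  v_rel·d = (0)·(-3) + (9)·(16) = 144
81·t² − 288·t + 165 = 0  ⇒  m = 144² − 81·165 = 7371
m = 7371 > 0,  v_rel·d = 144 > 0  ⇒  inside

inside=yes margin=7371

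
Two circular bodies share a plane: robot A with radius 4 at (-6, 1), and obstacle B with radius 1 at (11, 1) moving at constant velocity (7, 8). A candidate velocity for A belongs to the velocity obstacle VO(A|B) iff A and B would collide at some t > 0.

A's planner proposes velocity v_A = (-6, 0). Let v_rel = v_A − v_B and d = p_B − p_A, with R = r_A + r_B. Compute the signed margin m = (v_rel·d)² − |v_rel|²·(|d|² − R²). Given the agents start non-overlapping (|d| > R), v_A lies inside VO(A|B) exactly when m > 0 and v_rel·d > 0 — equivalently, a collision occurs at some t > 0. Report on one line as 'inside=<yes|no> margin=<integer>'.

d = (17, 0),  |d|² = 289;  R = 4+1 = 5,  c = 289−5² = 264
v_rel = (-13, -8),  |v_rel|² = 233;  v_rel·d = (-13)·(17) + (-8)·(0) = -221
233·t² + 442·t + 264 = 0  ⇒  m = (-221)² − 233·264 = -12671
m = -12671 < 0,  v_rel·d = -221 < 0  ⇒  outside

inside=no margin=-12671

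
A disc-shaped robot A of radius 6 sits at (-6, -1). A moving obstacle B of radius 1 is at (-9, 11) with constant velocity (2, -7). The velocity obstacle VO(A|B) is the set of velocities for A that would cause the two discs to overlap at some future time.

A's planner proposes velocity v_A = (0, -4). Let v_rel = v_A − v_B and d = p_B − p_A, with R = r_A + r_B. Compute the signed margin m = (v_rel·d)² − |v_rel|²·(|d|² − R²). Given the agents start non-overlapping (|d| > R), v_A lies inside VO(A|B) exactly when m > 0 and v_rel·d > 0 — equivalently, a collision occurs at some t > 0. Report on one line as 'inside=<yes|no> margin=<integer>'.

d = (-3, 12),  |d|² = 153;  R = 6+1 = 7,  c = 153−7² = 104
v_rel = (-2, 3),  |v_rel|² = 13;  v_rel·d = (-2)·(-3) + (3)·(12) = 42
13·t² − 84·t + 104 = 0  ⇒  m = 42² − 13·104 = 412
m = 412 > 0,  v_rel·d = 42 > 0  ⇒  inside

inside=yes margin=412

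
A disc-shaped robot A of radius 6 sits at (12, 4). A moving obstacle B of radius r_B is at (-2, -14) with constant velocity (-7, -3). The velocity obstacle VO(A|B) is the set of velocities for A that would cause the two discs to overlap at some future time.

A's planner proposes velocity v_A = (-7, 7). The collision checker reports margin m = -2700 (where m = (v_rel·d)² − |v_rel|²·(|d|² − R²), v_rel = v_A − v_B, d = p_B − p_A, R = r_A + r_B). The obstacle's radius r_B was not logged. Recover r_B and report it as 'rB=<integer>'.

m = -2700
d = (-14, -18);  v_rel = (0, 10),  |v_rel|² = 100
v_rel×d = (0)·(-18) − (10)·(-14) = 140
since m = R²·100 − 140²:  R² = (19600 + -2700) / 100 = 169
R = √169 = 13  ⇒  r_B = 13 − 6 = 7

rB=7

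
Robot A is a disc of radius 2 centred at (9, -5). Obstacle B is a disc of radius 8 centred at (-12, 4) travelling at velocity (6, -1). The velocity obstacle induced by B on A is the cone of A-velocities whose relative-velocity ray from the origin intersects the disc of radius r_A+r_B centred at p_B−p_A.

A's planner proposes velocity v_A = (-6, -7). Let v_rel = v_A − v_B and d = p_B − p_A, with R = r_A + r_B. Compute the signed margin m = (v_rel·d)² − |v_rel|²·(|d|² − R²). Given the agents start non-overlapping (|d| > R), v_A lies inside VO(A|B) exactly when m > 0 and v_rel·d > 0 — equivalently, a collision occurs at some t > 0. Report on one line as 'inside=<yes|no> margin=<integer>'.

d = (-21, 9),  |d|² = 522;  R = 2+8 = 10,  c = 522−10² = 422
v_rel = (-12, -6),  |v_rel|² = 180;  v_rel·d = (-12)·(-21) + (-6)·(9) = 198
180·t² − 396·t + 422 = 0  ⇒  m = 198² − 180·422 = -36756
m = -36756 < 0,  v_rel·d = 198 > 0  ⇒  outside

inside=no margin=-36756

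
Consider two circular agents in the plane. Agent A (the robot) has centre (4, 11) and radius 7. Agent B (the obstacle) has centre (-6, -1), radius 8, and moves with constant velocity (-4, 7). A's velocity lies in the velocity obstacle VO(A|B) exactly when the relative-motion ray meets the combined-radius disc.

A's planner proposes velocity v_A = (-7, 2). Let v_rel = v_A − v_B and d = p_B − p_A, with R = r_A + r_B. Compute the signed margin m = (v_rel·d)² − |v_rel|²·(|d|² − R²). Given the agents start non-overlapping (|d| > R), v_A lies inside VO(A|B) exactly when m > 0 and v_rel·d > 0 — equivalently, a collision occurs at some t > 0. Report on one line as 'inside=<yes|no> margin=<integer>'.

d = (-10, -12),  |d|² = 244;  R = 7+8 = 15,  c = 244−15² = 19
v_rel = (-3, -5),  |v_rel|² = 34;  v_rel·d = (-3)·(-10) + (-5)·(-12) = 90
34·t² − 180·t + 19 = 0  ⇒  m = 90² − 34·19 = 7454
m = 7454 > 0,  v_rel·d = 90 > 0  ⇒  inside

inside=yes margin=7454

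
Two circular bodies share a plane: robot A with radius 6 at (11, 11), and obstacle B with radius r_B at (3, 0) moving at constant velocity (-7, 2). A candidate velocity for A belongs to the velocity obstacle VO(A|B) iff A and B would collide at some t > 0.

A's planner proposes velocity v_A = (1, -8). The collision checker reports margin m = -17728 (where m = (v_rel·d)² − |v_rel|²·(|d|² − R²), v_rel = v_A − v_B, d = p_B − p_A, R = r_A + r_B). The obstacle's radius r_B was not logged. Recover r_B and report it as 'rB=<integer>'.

m = -17728
d = (-8, -11);  v_rel = (8, -10),  |v_rel|² = 164
v_rel×d = (8)·(-11) − (-10)·(-8) = -168
since m = R²·164 − (-168)²:  R² = (28224 + -17728) / 164 = 64
R = √64 = 8  ⇒  r_B = 8 − 6 = 2

rB=2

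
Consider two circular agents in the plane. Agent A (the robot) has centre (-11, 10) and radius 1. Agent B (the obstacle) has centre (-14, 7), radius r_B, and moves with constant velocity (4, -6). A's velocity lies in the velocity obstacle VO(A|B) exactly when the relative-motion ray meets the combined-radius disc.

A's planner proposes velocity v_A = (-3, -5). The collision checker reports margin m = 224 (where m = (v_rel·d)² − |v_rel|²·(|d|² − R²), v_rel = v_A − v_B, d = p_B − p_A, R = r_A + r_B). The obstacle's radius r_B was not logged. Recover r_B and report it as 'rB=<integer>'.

m = 224
d = (-3, -3);  v_rel = (-7, 1),  |v_rel|² = 50
v_rel×d = (-7)·(-3) − (1)·(-3) = 24
since m = R²·50 − 24²:  R² = (576 + 224) / 50 = 16
R = √16 = 4  ⇒  r_B = 4 − 1 = 3

rB=3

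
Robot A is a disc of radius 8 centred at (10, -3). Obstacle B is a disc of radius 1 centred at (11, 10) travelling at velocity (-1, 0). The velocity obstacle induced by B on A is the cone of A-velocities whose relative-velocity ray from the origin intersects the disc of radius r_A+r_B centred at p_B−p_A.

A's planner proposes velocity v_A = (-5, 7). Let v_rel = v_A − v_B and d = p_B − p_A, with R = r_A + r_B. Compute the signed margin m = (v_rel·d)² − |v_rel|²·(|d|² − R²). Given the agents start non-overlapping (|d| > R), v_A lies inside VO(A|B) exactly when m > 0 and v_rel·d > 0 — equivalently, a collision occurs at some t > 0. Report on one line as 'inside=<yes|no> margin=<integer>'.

d = (1, 13),  |d|² = 170;  R = 8+1 = 9,  c = 170−9² = 89
v_rel = (-4, 7),  |v_rel|² = 65;  v_rel·d = (-4)·(1) + (7)·(13) = 87
65·t² − 174·t + 89 = 0  ⇒  m = 87² − 65·89 = 1784
m = 1784 > 0,  v_rel·d = 87 > 0  ⇒  inside

inside=yes margin=1784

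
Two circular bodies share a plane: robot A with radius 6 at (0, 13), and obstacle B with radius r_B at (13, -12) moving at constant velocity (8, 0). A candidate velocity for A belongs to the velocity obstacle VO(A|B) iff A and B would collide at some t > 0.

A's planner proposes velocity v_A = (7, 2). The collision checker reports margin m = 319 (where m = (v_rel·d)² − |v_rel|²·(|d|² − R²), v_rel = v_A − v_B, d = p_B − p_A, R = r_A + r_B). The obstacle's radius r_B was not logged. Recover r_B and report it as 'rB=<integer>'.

m = 319
d = (13, -25);  v_rel = (-1, 2),  |v_rel|² = 5
v_rel×d = (-1)·(-25) − (2)·(13) = -1
since m = R²·5 − (-1)²:  R² = (1 + 319) / 5 = 64
R = √64 = 8  ⇒  r_B = 8 − 6 = 2

rB=2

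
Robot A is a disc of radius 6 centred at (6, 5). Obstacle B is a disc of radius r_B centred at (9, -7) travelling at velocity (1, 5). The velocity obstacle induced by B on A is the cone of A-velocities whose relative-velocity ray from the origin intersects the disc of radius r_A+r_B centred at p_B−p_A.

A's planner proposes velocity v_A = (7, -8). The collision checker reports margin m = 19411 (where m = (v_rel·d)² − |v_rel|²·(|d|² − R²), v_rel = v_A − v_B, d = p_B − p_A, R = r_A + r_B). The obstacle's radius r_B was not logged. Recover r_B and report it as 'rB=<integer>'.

m = 19411
d = (3, -12);  v_rel = (6, -13),  |v_rel|² = 205
v_rel×d = (6)·(-12) − (-13)·(3) = -33
since m = R²·205 − (-33)²:  R² = (1089 + 19411) / 205 = 100
R = √100 = 10  ⇒  r_B = 10 − 6 = 4

rB=4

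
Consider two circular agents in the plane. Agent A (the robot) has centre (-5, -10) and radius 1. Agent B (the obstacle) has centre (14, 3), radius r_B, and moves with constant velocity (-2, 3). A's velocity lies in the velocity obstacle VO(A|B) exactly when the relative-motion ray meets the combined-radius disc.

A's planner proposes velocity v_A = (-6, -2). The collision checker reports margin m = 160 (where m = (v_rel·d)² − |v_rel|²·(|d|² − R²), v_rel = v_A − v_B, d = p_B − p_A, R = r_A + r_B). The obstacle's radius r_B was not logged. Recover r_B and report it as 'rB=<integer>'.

m = 160
d = (19, 13);  v_rel = (-4, -5),  |v_rel|² = 41
v_rel×d = (-4)·(13) − (-5)·(19) = 43
since m = R²·41 − 43²:  R² = (1849 + 160) / 41 = 49
R = √49 = 7  ⇒  r_B = 7 − 1 = 6

rB=6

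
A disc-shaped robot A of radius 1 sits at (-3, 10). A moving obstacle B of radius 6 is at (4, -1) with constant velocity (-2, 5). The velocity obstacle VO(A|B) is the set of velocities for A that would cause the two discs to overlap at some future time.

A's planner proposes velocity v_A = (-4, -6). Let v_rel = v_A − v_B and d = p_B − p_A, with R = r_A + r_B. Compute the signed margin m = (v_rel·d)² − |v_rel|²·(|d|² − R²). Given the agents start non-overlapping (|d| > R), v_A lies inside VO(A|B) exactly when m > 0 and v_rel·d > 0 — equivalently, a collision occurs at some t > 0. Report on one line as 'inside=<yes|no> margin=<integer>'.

d = (7, -11),  |d|² = 170;  R = 1+6 = 7,  c = 170−7² = 121
v_rel = (-2, -11),  |v_rel|² = 125;  v_rel·d = (-2)·(7) + (-11)·(-11) = 107
125·t² − 214·t + 121 = 0  ⇒  m = 107² − 125·121 = -3676
m = -3676 < 0,  v_rel·d = 107 > 0  ⇒  outside

inside=no margin=-3676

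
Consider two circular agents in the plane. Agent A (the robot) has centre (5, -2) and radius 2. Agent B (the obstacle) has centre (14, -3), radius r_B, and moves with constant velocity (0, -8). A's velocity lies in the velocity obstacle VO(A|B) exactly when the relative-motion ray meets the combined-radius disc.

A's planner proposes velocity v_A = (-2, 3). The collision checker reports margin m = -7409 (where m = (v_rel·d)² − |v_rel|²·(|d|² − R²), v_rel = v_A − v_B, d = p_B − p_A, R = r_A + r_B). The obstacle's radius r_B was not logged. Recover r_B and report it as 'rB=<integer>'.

m = -7409
d = (9, -1);  v_rel = (-2, 11),  |v_rel|² = 125
v_rel×d = (-2)·(-1) − (11)·(9) = -97
since m = R²·125 − (-97)²:  R² = (9409 + -7409) / 125 = 16
R = √16 = 4  ⇒  r_B = 4 − 2 = 2

rB=2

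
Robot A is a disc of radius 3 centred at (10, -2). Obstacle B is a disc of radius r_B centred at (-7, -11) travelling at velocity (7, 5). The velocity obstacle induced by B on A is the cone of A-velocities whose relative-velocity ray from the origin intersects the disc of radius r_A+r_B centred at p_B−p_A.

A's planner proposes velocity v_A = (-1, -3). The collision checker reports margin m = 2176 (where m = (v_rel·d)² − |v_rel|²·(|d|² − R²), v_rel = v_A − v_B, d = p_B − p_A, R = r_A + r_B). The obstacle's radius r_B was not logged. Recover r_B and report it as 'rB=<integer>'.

m = 2176
d = (-17, -9);  v_rel = (-8, -8),  |v_rel|² = 128
v_rel×d = (-8)·(-9) − (-8)·(-17) = -64
since m = R²·128 − (-64)²:  R² = (4096 + 2176) / 128 = 49
R = √49 = 7  ⇒  r_B = 7 − 3 = 4

rB=4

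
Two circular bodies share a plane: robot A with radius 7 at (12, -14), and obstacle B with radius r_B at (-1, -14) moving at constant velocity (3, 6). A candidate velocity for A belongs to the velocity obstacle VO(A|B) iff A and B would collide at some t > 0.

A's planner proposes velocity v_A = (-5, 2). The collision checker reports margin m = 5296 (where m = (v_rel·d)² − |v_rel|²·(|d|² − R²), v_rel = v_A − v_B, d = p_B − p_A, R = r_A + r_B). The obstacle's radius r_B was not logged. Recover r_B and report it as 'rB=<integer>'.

m = 5296
d = (-13, 0);  v_rel = (-8, -4),  |v_rel|² = 80
v_rel×d = (-8)·(0) − (-4)·(-13) = -52
since m = R²·80 − (-52)²:  R² = (2704 + 5296) / 80 = 100
R = √100 = 10  ⇒  r_B = 10 − 7 = 3

rB=3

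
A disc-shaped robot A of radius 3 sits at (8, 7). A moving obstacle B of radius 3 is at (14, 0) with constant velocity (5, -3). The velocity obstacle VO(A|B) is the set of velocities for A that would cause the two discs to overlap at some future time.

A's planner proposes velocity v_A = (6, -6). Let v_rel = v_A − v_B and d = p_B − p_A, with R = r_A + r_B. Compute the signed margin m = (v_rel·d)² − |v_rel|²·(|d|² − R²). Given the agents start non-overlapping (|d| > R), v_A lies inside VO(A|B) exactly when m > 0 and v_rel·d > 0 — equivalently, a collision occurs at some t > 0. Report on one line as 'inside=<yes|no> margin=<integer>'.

d = (6, -7),  |d|² = 85;  R = 3+3 = 6,  c = 85−6² = 49
v_rel = (1, -3),  |v_rel|² = 10;  v_rel·d = (1)·(6) + (-3)·(-7) = 27
10·t² − 54·t + 49 = 0  ⇒  m = 27² − 10·49 = 239
m = 239 > 0,  v_rel·d = 27 > 0  ⇒  inside

inside=yes margin=239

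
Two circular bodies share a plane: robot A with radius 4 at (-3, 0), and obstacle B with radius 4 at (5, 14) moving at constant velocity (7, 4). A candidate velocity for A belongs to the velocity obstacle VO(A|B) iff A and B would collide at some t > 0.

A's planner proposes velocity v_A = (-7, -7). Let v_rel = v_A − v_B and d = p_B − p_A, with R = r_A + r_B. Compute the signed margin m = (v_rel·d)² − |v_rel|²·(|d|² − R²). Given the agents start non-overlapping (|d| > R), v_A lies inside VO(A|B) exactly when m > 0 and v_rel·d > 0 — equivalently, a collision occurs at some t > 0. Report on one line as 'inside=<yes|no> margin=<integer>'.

d = (8, 14),  |d|² = 260;  R = 4+4 = 8,  c = 260−8² = 196
v_rel = (-14, -11),  |v_rel|² = 317;  v_rel·d = (-14)·(8) + (-11)·(14) = -266
317·t² + 532·t + 196 = 0  ⇒  m = (-266)² − 317·196 = 8624
m = 8624 > 0,  v_rel·d = -266 < 0  ⇒  outside

inside=no margin=8624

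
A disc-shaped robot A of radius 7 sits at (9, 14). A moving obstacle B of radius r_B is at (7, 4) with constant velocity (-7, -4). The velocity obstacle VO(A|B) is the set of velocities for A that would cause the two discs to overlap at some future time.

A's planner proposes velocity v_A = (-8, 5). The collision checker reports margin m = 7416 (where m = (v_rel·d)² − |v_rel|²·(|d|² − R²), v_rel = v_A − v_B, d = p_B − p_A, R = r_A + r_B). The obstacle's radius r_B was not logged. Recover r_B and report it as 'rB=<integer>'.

m = 7416
d = (-2, -10);  v_rel = (-1, 9),  |v_rel|² = 82
v_rel×d = (-1)·(-10) − (9)·(-2) = 28
since m = R²·82 − 28²:  R² = (784 + 7416) / 82 = 100
R = √100 = 10  ⇒  r_B = 10 − 7 = 3

rB=3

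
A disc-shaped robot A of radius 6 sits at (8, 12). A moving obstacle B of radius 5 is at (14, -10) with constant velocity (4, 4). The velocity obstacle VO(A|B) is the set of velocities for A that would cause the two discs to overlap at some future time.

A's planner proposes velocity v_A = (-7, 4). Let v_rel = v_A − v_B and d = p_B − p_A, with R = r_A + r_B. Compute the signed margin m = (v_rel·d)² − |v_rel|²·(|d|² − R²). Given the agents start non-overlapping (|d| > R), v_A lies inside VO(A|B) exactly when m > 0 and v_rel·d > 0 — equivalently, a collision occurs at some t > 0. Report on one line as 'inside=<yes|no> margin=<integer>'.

d = (6, -22),  |d|² = 520;  R = 6+5 = 11,  c = 520−11² = 399
v_rel = (-11, 0),  |v_rel|² = 121;  v_rel·d = (-11)·(6) + (0)·(-22) = -66
121·t² + 132·t + 399 = 0  ⇒  m = (-66)² − 121·399 = -43923
m = -43923 < 0,  v_rel·d = -66 < 0  ⇒  outside

inside=no margin=-43923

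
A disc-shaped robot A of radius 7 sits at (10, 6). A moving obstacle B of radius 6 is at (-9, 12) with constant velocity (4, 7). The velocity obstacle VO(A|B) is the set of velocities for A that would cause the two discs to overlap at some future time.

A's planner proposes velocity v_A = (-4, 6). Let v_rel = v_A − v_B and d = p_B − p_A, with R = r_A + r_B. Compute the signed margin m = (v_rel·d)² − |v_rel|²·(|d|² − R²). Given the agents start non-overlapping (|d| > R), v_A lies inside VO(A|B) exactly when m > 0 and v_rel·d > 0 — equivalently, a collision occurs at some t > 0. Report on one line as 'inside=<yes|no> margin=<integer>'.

d = (-19, 6),  |d|² = 397;  R = 7+6 = 13,  c = 397−13² = 228
v_rel = (-8, -1),  |v_rel|² = 65;  v_rel·d = (-8)·(-19) + (-1)·(6) = 146
65·t² − 292·t + 228 = 0  ⇒  m = 146² − 65·228 = 6496
m = 6496 > 0,  v_rel·d = 146 > 0  ⇒  inside

inside=yes margin=6496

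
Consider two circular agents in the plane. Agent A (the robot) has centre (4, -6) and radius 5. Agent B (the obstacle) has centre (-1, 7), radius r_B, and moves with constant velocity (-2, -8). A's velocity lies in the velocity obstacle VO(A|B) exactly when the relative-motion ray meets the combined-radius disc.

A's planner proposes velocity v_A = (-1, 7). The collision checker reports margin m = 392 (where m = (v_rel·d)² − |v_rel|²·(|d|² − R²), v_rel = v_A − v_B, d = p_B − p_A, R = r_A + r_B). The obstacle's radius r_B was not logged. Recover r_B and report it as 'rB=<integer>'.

m = 392
d = (-5, 13);  v_rel = (1, 15),  |v_rel|² = 226
v_rel×d = (1)·(13) − (15)·(-5) = 88
since m = R²·226 − 88²:  R² = (7744 + 392) / 226 = 36
R = √36 = 6  ⇒  r_B = 6 − 5 = 1

rB=1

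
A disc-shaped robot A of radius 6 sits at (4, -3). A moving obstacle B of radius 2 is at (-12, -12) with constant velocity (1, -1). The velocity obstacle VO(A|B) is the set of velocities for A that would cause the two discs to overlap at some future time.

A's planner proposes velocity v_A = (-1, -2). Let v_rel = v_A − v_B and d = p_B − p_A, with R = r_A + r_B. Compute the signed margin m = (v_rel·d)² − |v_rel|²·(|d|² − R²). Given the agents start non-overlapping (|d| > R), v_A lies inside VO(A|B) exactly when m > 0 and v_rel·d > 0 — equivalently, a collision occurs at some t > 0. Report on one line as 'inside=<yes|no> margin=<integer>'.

d = (-16, -9),  |d|² = 337;  R = 6+2 = 8,  c = 337−8² = 273
v_rel = (-2, -1),  |v_rel|² = 5;  v_rel·d = (-2)·(-16) + (-1)·(-9) = 41
5·t² − 82·t + 273 = 0  ⇒  m = 41² − 5·273 = 316
m = 316 > 0,  v_rel·d = 41 > 0  ⇒  inside

inside=yes margin=316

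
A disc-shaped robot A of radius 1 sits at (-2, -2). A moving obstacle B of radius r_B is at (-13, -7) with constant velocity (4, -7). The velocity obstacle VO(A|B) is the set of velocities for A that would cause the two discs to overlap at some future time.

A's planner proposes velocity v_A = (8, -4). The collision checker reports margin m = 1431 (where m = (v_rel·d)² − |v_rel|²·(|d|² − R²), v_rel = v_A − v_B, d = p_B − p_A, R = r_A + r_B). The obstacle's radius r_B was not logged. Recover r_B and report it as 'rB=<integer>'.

m = 1431
d = (-11, -5);  v_rel = (4, 3),  |v_rel|² = 25
v_rel×d = (4)·(-5) − (3)·(-11) = 13
since m = R²·25 − 13²:  R² = (169 + 1431) / 25 = 64
R = √64 = 8  ⇒  r_B = 8 − 1 = 7

rB=7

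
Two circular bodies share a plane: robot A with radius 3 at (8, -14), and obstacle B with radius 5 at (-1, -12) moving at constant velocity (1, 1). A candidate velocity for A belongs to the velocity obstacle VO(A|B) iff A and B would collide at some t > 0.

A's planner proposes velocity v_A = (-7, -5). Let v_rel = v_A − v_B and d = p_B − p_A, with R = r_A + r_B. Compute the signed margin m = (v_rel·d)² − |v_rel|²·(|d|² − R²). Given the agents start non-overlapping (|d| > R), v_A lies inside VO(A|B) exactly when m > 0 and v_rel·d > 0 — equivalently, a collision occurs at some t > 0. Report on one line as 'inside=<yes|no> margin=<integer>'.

d = (-9, 2),  |d|² = 85;  R = 3+5 = 8,  c = 85−8² = 21
v_rel = (-8, -6),  |v_rel|² = 100;  v_rel·d = (-8)·(-9) + (-6)·(2) = 60
100·t² − 120·t + 21 = 0  ⇒  m = 60² − 100·21 = 1500
m = 1500 > 0,  v_rel·d = 60 > 0  ⇒  inside

inside=yes margin=1500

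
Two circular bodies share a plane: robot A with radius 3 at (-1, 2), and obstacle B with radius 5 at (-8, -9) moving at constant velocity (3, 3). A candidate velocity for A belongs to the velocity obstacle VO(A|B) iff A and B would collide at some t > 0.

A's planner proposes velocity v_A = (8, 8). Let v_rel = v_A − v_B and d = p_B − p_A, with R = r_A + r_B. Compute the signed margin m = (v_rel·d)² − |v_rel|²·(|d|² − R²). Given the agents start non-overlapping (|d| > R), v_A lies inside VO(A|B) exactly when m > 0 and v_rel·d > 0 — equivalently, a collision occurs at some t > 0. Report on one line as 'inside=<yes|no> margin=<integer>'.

d = (-7, -11),  |d|² = 170;  R = 3+5 = 8,  c = 170−8² = 106
v_rel = (5, 5),  |v_rel|² = 50;  v_rel·d = (5)·(-7) + (5)·(-11) = -90
50·t² + 180·t + 106 = 0  ⇒  m = (-90)² − 50·106 = 2800
m = 2800 > 0,  v_rel·d = -90 < 0  ⇒  outside

inside=no margin=2800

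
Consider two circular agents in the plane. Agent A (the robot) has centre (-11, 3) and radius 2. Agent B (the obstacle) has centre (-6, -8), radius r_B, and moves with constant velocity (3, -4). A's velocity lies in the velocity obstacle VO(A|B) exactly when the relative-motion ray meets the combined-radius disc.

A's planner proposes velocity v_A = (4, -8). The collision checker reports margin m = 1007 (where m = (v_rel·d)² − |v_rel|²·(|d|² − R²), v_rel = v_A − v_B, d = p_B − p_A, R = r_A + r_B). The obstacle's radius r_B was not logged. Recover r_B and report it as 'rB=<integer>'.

m = 1007
d = (5, -11);  v_rel = (1, -4),  |v_rel|² = 17
v_rel×d = (1)·(-11) − (-4)·(5) = 9
since m = R²·17 − 9²:  R² = (81 + 1007) / 17 = 64
R = √64 = 8  ⇒  r_B = 8 − 2 = 6

rB=6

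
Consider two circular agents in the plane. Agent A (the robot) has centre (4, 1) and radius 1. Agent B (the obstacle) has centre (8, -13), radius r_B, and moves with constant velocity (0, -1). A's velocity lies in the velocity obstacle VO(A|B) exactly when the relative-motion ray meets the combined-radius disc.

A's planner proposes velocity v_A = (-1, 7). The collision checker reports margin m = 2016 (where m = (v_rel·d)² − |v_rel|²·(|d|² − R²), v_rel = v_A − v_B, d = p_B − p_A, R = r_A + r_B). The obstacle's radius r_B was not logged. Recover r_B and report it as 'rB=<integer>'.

m = 2016
d = (4, -14);  v_rel = (-1, 8),  |v_rel|² = 65
v_rel×d = (-1)·(-14) − (8)·(4) = -18
since m = R²·65 − (-18)²:  R² = (324 + 2016) / 65 = 36
R = √36 = 6  ⇒  r_B = 6 − 1 = 5

rB=5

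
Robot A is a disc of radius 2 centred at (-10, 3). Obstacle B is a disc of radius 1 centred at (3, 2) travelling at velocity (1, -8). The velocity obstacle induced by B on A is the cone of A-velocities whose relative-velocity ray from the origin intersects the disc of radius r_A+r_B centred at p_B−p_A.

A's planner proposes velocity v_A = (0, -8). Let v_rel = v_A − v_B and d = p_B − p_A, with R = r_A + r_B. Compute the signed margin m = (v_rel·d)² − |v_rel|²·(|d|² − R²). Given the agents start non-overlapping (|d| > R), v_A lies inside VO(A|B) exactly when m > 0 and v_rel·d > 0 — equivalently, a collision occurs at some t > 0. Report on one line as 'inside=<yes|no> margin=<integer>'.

d = (13, -1),  |d|² = 170;  R = 2+1 = 3,  c = 170−3² = 161
v_rel = (-1, 0),  |v_rel|² = 1;  v_rel·d = (-1)·(13) + (0)·(-1) = -13
1·t² + 26·t + 161 = 0  ⇒  m = (-13)² − 1·161 = 8
m = 8 > 0,  v_rel·d = -13 < 0  ⇒  outside

inside=no margin=8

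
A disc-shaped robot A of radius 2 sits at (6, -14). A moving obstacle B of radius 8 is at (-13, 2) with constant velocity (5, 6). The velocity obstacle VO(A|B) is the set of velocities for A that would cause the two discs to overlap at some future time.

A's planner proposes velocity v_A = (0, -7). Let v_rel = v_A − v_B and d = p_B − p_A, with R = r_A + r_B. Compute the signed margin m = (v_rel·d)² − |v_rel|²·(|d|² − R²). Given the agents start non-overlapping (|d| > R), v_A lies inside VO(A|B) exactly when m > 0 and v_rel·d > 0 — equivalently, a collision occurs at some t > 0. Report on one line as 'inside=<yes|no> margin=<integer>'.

d = (-19, 16),  |d|² = 617;  R = 2+8 = 10,  c = 617−10² = 517
v_rel = (-5, -13),  |v_rel|² = 194;  v_rel·d = (-5)·(-19) + (-13)·(16) = -113
194·t² + 226·t + 517 = 0  ⇒  m = (-113)² − 194·517 = -87529
m = -87529 < 0,  v_rel·d = -113 < 0  ⇒  outside

inside=no margin=-87529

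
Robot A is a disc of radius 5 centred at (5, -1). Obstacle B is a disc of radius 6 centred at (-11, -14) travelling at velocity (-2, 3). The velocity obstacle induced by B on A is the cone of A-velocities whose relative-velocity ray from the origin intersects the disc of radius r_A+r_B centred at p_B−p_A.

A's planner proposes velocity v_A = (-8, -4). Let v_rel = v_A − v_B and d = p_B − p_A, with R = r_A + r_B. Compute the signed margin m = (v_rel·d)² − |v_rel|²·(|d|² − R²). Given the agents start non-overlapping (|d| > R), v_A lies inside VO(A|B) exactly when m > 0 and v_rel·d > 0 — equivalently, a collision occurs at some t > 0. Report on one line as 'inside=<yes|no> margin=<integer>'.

d = (-16, -13),  |d|² = 425;  R = 5+6 = 11,  c = 425−11² = 304
v_rel = (-6, -7),  |v_rel|² = 85;  v_rel·d = (-6)·(-16) + (-7)·(-13) = 187
85·t² − 374·t + 304 = 0  ⇒  m = 187² − 85·304 = 9129
m = 9129 > 0,  v_rel·d = 187 > 0  ⇒  inside

inside=yes margin=9129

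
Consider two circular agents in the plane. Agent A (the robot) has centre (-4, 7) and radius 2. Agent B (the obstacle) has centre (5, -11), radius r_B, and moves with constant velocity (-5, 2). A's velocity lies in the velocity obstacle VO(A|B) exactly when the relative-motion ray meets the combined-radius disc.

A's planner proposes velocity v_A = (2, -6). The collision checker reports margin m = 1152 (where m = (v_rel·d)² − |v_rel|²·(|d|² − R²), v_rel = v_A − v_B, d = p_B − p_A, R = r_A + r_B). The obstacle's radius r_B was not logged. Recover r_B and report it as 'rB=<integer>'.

m = 1152
d = (9, -18);  v_rel = (7, -8),  |v_rel|² = 113
v_rel×d = (7)·(-18) − (-8)·(9) = -54
since m = R²·113 − (-54)²:  R² = (2916 + 1152) / 113 = 36
R = √36 = 6  ⇒  r_B = 6 − 2 = 4

rB=4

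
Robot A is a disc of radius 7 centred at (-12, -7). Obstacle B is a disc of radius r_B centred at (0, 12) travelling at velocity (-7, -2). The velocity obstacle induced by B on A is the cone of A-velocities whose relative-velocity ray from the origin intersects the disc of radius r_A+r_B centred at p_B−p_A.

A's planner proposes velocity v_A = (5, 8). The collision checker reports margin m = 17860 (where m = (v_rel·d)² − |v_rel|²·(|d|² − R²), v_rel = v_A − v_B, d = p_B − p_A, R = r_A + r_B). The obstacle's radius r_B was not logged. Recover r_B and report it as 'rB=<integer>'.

m = 17860
d = (12, 19);  v_rel = (12, 10),  |v_rel|² = 244
v_rel×d = (12)·(19) − (10)·(12) = 108
since m = R²·244 − 108²:  R² = (11664 + 17860) / 244 = 121
R = √121 = 11  ⇒  r_B = 11 − 7 = 4

rB=4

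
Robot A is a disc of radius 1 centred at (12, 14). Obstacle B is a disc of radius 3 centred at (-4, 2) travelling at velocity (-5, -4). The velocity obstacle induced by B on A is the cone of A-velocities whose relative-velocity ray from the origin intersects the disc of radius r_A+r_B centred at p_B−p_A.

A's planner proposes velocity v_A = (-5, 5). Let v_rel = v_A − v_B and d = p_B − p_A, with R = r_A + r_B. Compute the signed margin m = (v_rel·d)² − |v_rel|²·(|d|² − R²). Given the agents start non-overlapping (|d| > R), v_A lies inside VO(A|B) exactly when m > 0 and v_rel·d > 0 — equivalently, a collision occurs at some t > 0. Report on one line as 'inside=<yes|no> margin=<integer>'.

d = (-16, -12),  |d|² = 400;  R = 1+3 = 4,  c = 400−4² = 384
v_rel = (0, 9),  |v_rel|² = 81;  v_rel·d = (0)·(-16) + (9)·(-12) = -108
81·t² + 216·t + 384 = 0  ⇒  m = (-108)² − 81·384 = -19440
m = -19440 < 0,  v_rel·d = -108 < 0  ⇒  outside

inside=no margin=-19440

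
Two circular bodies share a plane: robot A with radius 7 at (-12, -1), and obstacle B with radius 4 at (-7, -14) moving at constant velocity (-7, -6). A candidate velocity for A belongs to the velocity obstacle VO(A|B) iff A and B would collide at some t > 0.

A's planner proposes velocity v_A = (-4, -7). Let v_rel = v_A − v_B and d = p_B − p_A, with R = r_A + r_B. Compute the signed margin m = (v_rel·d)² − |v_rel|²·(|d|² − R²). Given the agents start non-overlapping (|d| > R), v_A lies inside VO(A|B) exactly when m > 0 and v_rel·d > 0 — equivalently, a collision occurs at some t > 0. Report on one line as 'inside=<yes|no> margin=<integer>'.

d = (5, -13),  |d|² = 194;  R = 7+4 = 11,  c = 194−11² = 73
v_rel = (3, -1),  |v_rel|² = 10;  v_rel·d = (3)·(5) + (-1)·(-13) = 28
10·t² − 56·t + 73 = 0  ⇒  m = 28² − 10·73 = 54
m = 54 > 0,  v_rel·d = 28 > 0  ⇒  inside

inside=yes margin=54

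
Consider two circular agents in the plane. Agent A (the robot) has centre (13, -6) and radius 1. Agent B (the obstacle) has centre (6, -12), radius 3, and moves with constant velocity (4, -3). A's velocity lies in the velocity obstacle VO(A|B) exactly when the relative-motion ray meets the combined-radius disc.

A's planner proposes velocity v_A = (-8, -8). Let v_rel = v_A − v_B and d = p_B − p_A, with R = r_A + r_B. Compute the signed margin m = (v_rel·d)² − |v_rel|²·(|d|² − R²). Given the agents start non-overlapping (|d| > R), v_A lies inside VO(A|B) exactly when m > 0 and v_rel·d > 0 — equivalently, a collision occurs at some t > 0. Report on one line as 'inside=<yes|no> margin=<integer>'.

d = (-7, -6),  |d|² = 85;  R = 1+3 = 4,  c = 85−4² = 69
v_rel = (-12, -5),  |v_rel|² = 169;  v_rel·d = (-12)·(-7) + (-5)·(-6) = 114
169·t² − 228·t + 69 = 0  ⇒  m = 114² − 169·69 = 1335
m = 1335 > 0,  v_rel·d = 114 > 0  ⇒  inside

inside=yes margin=1335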